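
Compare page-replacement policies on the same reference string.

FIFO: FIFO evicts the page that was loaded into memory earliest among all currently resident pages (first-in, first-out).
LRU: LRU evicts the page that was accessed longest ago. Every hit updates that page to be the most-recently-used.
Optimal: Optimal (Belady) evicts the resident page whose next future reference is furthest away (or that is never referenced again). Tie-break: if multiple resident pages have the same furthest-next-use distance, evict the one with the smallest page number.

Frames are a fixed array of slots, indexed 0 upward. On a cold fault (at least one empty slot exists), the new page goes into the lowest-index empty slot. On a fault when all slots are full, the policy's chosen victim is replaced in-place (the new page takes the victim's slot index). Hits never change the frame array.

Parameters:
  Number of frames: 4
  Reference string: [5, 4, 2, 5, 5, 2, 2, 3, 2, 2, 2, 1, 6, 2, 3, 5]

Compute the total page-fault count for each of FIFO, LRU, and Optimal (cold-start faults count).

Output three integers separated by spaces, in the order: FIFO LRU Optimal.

--- FIFO ---
  step 0: ref 5 -> FAULT, frames=[5,-,-,-] (faults so far: 1)
  step 1: ref 4 -> FAULT, frames=[5,4,-,-] (faults so far: 2)
  step 2: ref 2 -> FAULT, frames=[5,4,2,-] (faults so far: 3)
  step 3: ref 5 -> HIT, frames=[5,4,2,-] (faults so far: 3)
  step 4: ref 5 -> HIT, frames=[5,4,2,-] (faults so far: 3)
  step 5: ref 2 -> HIT, frames=[5,4,2,-] (faults so far: 3)
  step 6: ref 2 -> HIT, frames=[5,4,2,-] (faults so far: 3)
  step 7: ref 3 -> FAULT, frames=[5,4,2,3] (faults so far: 4)
  step 8: ref 2 -> HIT, frames=[5,4,2,3] (faults so far: 4)
  step 9: ref 2 -> HIT, frames=[5,4,2,3] (faults so far: 4)
  step 10: ref 2 -> HIT, frames=[5,4,2,3] (faults so far: 4)
  step 11: ref 1 -> FAULT, evict 5, frames=[1,4,2,3] (faults so far: 5)
  step 12: ref 6 -> FAULT, evict 4, frames=[1,6,2,3] (faults so far: 6)
  step 13: ref 2 -> HIT, frames=[1,6,2,3] (faults so far: 6)
  step 14: ref 3 -> HIT, frames=[1,6,2,3] (faults so far: 6)
  step 15: ref 5 -> FAULT, evict 2, frames=[1,6,5,3] (faults so far: 7)
  FIFO total faults: 7
--- LRU ---
  step 0: ref 5 -> FAULT, frames=[5,-,-,-] (faults so far: 1)
  step 1: ref 4 -> FAULT, frames=[5,4,-,-] (faults so far: 2)
  step 2: ref 2 -> FAULT, frames=[5,4,2,-] (faults so far: 3)
  step 3: ref 5 -> HIT, frames=[5,4,2,-] (faults so far: 3)
  step 4: ref 5 -> HIT, frames=[5,4,2,-] (faults so far: 3)
  step 5: ref 2 -> HIT, frames=[5,4,2,-] (faults so far: 3)
  step 6: ref 2 -> HIT, frames=[5,4,2,-] (faults so far: 3)
  step 7: ref 3 -> FAULT, frames=[5,4,2,3] (faults so far: 4)
  step 8: ref 2 -> HIT, frames=[5,4,2,3] (faults so far: 4)
  step 9: ref 2 -> HIT, frames=[5,4,2,3] (faults so far: 4)
  step 10: ref 2 -> HIT, frames=[5,4,2,3] (faults so far: 4)
  step 11: ref 1 -> FAULT, evict 4, frames=[5,1,2,3] (faults so far: 5)
  step 12: ref 6 -> FAULT, evict 5, frames=[6,1,2,3] (faults so far: 6)
  step 13: ref 2 -> HIT, frames=[6,1,2,3] (faults so far: 6)
  step 14: ref 3 -> HIT, frames=[6,1,2,3] (faults so far: 6)
  step 15: ref 5 -> FAULT, evict 1, frames=[6,5,2,3] (faults so far: 7)
  LRU total faults: 7
--- Optimal ---
  step 0: ref 5 -> FAULT, frames=[5,-,-,-] (faults so far: 1)
  step 1: ref 4 -> FAULT, frames=[5,4,-,-] (faults so far: 2)
  step 2: ref 2 -> FAULT, frames=[5,4,2,-] (faults so far: 3)
  step 3: ref 5 -> HIT, frames=[5,4,2,-] (faults so far: 3)
  step 4: ref 5 -> HIT, frames=[5,4,2,-] (faults so far: 3)
  step 5: ref 2 -> HIT, frames=[5,4,2,-] (faults so far: 3)
  step 6: ref 2 -> HIT, frames=[5,4,2,-] (faults so far: 3)
  step 7: ref 3 -> FAULT, frames=[5,4,2,3] (faults so far: 4)
  step 8: ref 2 -> HIT, frames=[5,4,2,3] (faults so far: 4)
  step 9: ref 2 -> HIT, frames=[5,4,2,3] (faults so far: 4)
  step 10: ref 2 -> HIT, frames=[5,4,2,3] (faults so far: 4)
  step 11: ref 1 -> FAULT, evict 4, frames=[5,1,2,3] (faults so far: 5)
  step 12: ref 6 -> FAULT, evict 1, frames=[5,6,2,3] (faults so far: 6)
  step 13: ref 2 -> HIT, frames=[5,6,2,3] (faults so far: 6)
  step 14: ref 3 -> HIT, frames=[5,6,2,3] (faults so far: 6)
  step 15: ref 5 -> HIT, frames=[5,6,2,3] (faults so far: 6)
  Optimal total faults: 6

Answer: 7 7 6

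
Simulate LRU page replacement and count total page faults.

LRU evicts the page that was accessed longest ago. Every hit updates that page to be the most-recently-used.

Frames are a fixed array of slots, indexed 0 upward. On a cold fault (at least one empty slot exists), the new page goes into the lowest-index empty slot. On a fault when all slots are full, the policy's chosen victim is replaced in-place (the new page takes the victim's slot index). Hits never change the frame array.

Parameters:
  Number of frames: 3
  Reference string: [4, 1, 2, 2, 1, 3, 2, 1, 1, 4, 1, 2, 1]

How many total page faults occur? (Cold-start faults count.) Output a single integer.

Step 0: ref 4 → FAULT, frames=[4,-,-]
Step 1: ref 1 → FAULT, frames=[4,1,-]
Step 2: ref 2 → FAULT, frames=[4,1,2]
Step 3: ref 2 → HIT, frames=[4,1,2]
Step 4: ref 1 → HIT, frames=[4,1,2]
Step 5: ref 3 → FAULT (evict 4), frames=[3,1,2]
Step 6: ref 2 → HIT, frames=[3,1,2]
Step 7: ref 1 → HIT, frames=[3,1,2]
Step 8: ref 1 → HIT, frames=[3,1,2]
Step 9: ref 4 → FAULT (evict 3), frames=[4,1,2]
Step 10: ref 1 → HIT, frames=[4,1,2]
Step 11: ref 2 → HIT, frames=[4,1,2]
Step 12: ref 1 → HIT, frames=[4,1,2]
Total faults: 5

Answer: 5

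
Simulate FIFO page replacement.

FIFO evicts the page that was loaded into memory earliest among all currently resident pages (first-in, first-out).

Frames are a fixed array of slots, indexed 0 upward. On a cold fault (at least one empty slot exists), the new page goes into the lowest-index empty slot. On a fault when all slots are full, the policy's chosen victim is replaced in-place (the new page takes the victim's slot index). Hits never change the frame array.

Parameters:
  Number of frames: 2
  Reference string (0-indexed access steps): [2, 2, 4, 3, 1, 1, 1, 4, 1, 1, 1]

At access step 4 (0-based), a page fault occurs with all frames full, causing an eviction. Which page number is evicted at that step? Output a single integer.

Step 0: ref 2 -> FAULT, frames=[2,-]
Step 1: ref 2 -> HIT, frames=[2,-]
Step 2: ref 4 -> FAULT, frames=[2,4]
Step 3: ref 3 -> FAULT, evict 2, frames=[3,4]
Step 4: ref 1 -> FAULT, evict 4, frames=[3,1]
At step 4: evicted page 4

Answer: 4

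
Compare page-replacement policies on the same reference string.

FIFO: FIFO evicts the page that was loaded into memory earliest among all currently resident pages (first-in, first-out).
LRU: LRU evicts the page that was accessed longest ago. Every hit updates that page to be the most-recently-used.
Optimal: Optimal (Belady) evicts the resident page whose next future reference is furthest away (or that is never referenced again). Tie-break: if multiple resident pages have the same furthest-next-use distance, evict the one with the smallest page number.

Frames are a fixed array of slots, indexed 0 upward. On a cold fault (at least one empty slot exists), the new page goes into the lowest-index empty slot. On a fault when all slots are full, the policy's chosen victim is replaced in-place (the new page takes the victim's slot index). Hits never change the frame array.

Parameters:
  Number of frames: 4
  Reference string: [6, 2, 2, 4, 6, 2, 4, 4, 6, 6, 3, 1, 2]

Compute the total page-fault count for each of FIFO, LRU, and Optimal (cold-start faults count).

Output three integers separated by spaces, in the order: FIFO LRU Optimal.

--- FIFO ---
  step 0: ref 6 -> FAULT, frames=[6,-,-,-] (faults so far: 1)
  step 1: ref 2 -> FAULT, frames=[6,2,-,-] (faults so far: 2)
  step 2: ref 2 -> HIT, frames=[6,2,-,-] (faults so far: 2)
  step 3: ref 4 -> FAULT, frames=[6,2,4,-] (faults so far: 3)
  step 4: ref 6 -> HIT, frames=[6,2,4,-] (faults so far: 3)
  step 5: ref 2 -> HIT, frames=[6,2,4,-] (faults so far: 3)
  step 6: ref 4 -> HIT, frames=[6,2,4,-] (faults so far: 3)
  step 7: ref 4 -> HIT, frames=[6,2,4,-] (faults so far: 3)
  step 8: ref 6 -> HIT, frames=[6,2,4,-] (faults so far: 3)
  step 9: ref 6 -> HIT, frames=[6,2,4,-] (faults so far: 3)
  step 10: ref 3 -> FAULT, frames=[6,2,4,3] (faults so far: 4)
  step 11: ref 1 -> FAULT, evict 6, frames=[1,2,4,3] (faults so far: 5)
  step 12: ref 2 -> HIT, frames=[1,2,4,3] (faults so far: 5)
  FIFO total faults: 5
--- LRU ---
  step 0: ref 6 -> FAULT, frames=[6,-,-,-] (faults so far: 1)
  step 1: ref 2 -> FAULT, frames=[6,2,-,-] (faults so far: 2)
  step 2: ref 2 -> HIT, frames=[6,2,-,-] (faults so far: 2)
  step 3: ref 4 -> FAULT, frames=[6,2,4,-] (faults so far: 3)
  step 4: ref 6 -> HIT, frames=[6,2,4,-] (faults so far: 3)
  step 5: ref 2 -> HIT, frames=[6,2,4,-] (faults so far: 3)
  step 6: ref 4 -> HIT, frames=[6,2,4,-] (faults so far: 3)
  step 7: ref 4 -> HIT, frames=[6,2,4,-] (faults so far: 3)
  step 8: ref 6 -> HIT, frames=[6,2,4,-] (faults so far: 3)
  step 9: ref 6 -> HIT, frames=[6,2,4,-] (faults so far: 3)
  step 10: ref 3 -> FAULT, frames=[6,2,4,3] (faults so far: 4)
  step 11: ref 1 -> FAULT, evict 2, frames=[6,1,4,3] (faults so far: 5)
  step 12: ref 2 -> FAULT, evict 4, frames=[6,1,2,3] (faults so far: 6)
  LRU total faults: 6
--- Optimal ---
  step 0: ref 6 -> FAULT, frames=[6,-,-,-] (faults so far: 1)
  step 1: ref 2 -> FAULT, frames=[6,2,-,-] (faults so far: 2)
  step 2: ref 2 -> HIT, frames=[6,2,-,-] (faults so far: 2)
  step 3: ref 4 -> FAULT, frames=[6,2,4,-] (faults so far: 3)
  step 4: ref 6 -> HIT, frames=[6,2,4,-] (faults so far: 3)
  step 5: ref 2 -> HIT, frames=[6,2,4,-] (faults so far: 3)
  step 6: ref 4 -> HIT, frames=[6,2,4,-] (faults so far: 3)
  step 7: ref 4 -> HIT, frames=[6,2,4,-] (faults so far: 3)
  step 8: ref 6 -> HIT, frames=[6,2,4,-] (faults so far: 3)
  step 9: ref 6 -> HIT, frames=[6,2,4,-] (faults so far: 3)
  step 10: ref 3 -> FAULT, frames=[6,2,4,3] (faults so far: 4)
  step 11: ref 1 -> FAULT, evict 3, frames=[6,2,4,1] (faults so far: 5)
  step 12: ref 2 -> HIT, frames=[6,2,4,1] (faults so far: 5)
  Optimal total faults: 5

Answer: 5 6 5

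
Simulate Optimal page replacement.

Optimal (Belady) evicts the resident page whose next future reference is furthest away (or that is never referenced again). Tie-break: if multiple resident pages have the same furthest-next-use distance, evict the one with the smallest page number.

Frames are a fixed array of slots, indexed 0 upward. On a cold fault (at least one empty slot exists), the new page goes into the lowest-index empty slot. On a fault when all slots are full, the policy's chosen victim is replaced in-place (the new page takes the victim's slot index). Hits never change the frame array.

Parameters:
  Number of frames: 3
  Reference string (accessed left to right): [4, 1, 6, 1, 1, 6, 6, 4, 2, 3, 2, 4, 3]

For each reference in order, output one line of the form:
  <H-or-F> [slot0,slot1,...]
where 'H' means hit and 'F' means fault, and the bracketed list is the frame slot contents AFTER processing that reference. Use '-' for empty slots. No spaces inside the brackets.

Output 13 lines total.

F [4,-,-]
F [4,1,-]
F [4,1,6]
H [4,1,6]
H [4,1,6]
H [4,1,6]
H [4,1,6]
H [4,1,6]
F [4,2,6]
F [4,2,3]
H [4,2,3]
H [4,2,3]
H [4,2,3]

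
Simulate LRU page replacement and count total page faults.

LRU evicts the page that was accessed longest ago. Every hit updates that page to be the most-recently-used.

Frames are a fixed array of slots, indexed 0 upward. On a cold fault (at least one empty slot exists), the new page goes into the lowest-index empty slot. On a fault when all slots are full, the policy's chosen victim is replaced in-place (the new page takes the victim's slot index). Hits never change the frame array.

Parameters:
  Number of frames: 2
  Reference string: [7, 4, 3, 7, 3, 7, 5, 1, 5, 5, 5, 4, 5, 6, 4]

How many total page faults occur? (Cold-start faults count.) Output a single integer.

Step 0: ref 7 → FAULT, frames=[7,-]
Step 1: ref 4 → FAULT, frames=[7,4]
Step 2: ref 3 → FAULT (evict 7), frames=[3,4]
Step 3: ref 7 → FAULT (evict 4), frames=[3,7]
Step 4: ref 3 → HIT, frames=[3,7]
Step 5: ref 7 → HIT, frames=[3,7]
Step 6: ref 5 → FAULT (evict 3), frames=[5,7]
Step 7: ref 1 → FAULT (evict 7), frames=[5,1]
Step 8: ref 5 → HIT, frames=[5,1]
Step 9: ref 5 → HIT, frames=[5,1]
Step 10: ref 5 → HIT, frames=[5,1]
Step 11: ref 4 → FAULT (evict 1), frames=[5,4]
Step 12: ref 5 → HIT, frames=[5,4]
Step 13: ref 6 → FAULT (evict 4), frames=[5,6]
Step 14: ref 4 → FAULT (evict 5), frames=[4,6]
Total faults: 9

Answer: 9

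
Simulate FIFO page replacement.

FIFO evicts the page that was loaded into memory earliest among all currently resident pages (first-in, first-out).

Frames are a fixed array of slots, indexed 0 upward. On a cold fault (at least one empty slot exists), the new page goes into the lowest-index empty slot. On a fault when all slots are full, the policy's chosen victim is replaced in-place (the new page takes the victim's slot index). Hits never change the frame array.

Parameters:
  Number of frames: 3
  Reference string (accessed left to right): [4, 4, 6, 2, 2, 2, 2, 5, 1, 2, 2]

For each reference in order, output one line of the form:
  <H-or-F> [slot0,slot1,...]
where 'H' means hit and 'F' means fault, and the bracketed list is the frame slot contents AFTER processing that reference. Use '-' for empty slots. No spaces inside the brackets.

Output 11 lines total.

F [4,-,-]
H [4,-,-]
F [4,6,-]
F [4,6,2]
H [4,6,2]
H [4,6,2]
H [4,6,2]
F [5,6,2]
F [5,1,2]
H [5,1,2]
H [5,1,2]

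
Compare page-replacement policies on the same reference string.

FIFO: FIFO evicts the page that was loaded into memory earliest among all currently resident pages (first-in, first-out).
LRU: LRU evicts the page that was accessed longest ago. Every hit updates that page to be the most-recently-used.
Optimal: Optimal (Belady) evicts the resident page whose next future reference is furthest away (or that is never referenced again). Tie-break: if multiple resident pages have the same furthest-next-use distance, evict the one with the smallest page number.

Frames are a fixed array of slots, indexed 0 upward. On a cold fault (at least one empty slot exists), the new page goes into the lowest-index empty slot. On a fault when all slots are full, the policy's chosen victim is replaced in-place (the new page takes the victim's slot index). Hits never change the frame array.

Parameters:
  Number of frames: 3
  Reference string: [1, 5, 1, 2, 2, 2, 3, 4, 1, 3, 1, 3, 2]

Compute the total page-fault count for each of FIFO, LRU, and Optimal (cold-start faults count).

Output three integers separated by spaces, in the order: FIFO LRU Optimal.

--- FIFO ---
  step 0: ref 1 -> FAULT, frames=[1,-,-] (faults so far: 1)
  step 1: ref 5 -> FAULT, frames=[1,5,-] (faults so far: 2)
  step 2: ref 1 -> HIT, frames=[1,5,-] (faults so far: 2)
  step 3: ref 2 -> FAULT, frames=[1,5,2] (faults so far: 3)
  step 4: ref 2 -> HIT, frames=[1,5,2] (faults so far: 3)
  step 5: ref 2 -> HIT, frames=[1,5,2] (faults so far: 3)
  step 6: ref 3 -> FAULT, evict 1, frames=[3,5,2] (faults so far: 4)
  step 7: ref 4 -> FAULT, evict 5, frames=[3,4,2] (faults so far: 5)
  step 8: ref 1 -> FAULT, evict 2, frames=[3,4,1] (faults so far: 6)
  step 9: ref 3 -> HIT, frames=[3,4,1] (faults so far: 6)
  step 10: ref 1 -> HIT, frames=[3,4,1] (faults so far: 6)
  step 11: ref 3 -> HIT, frames=[3,4,1] (faults so far: 6)
  step 12: ref 2 -> FAULT, evict 3, frames=[2,4,1] (faults so far: 7)
  FIFO total faults: 7
--- LRU ---
  step 0: ref 1 -> FAULT, frames=[1,-,-] (faults so far: 1)
  step 1: ref 5 -> FAULT, frames=[1,5,-] (faults so far: 2)
  step 2: ref 1 -> HIT, frames=[1,5,-] (faults so far: 2)
  step 3: ref 2 -> FAULT, frames=[1,5,2] (faults so far: 3)
  step 4: ref 2 -> HIT, frames=[1,5,2] (faults so far: 3)
  step 5: ref 2 -> HIT, frames=[1,5,2] (faults so far: 3)
  step 6: ref 3 -> FAULT, evict 5, frames=[1,3,2] (faults so far: 4)
  step 7: ref 4 -> FAULT, evict 1, frames=[4,3,2] (faults so far: 5)
  step 8: ref 1 -> FAULT, evict 2, frames=[4,3,1] (faults so far: 6)
  step 9: ref 3 -> HIT, frames=[4,3,1] (faults so far: 6)
  step 10: ref 1 -> HIT, frames=[4,3,1] (faults so far: 6)
  step 11: ref 3 -> HIT, frames=[4,3,1] (faults so far: 6)
  step 12: ref 2 -> FAULT, evict 4, frames=[2,3,1] (faults so far: 7)
  LRU total faults: 7
--- Optimal ---
  step 0: ref 1 -> FAULT, frames=[1,-,-] (faults so far: 1)
  step 1: ref 5 -> FAULT, frames=[1,5,-] (faults so far: 2)
  step 2: ref 1 -> HIT, frames=[1,5,-] (faults so far: 2)
  step 3: ref 2 -> FAULT, frames=[1,5,2] (faults so far: 3)
  step 4: ref 2 -> HIT, frames=[1,5,2] (faults so far: 3)
  step 5: ref 2 -> HIT, frames=[1,5,2] (faults so far: 3)
  step 6: ref 3 -> FAULT, evict 5, frames=[1,3,2] (faults so far: 4)
  step 7: ref 4 -> FAULT, evict 2, frames=[1,3,4] (faults so far: 5)
  step 8: ref 1 -> HIT, frames=[1,3,4] (faults so far: 5)
  step 9: ref 3 -> HIT, frames=[1,3,4] (faults so far: 5)
  step 10: ref 1 -> HIT, frames=[1,3,4] (faults so far: 5)
  step 11: ref 3 -> HIT, frames=[1,3,4] (faults so far: 5)
  step 12: ref 2 -> FAULT, evict 1, frames=[2,3,4] (faults so far: 6)
  Optimal total faults: 6

Answer: 7 7 6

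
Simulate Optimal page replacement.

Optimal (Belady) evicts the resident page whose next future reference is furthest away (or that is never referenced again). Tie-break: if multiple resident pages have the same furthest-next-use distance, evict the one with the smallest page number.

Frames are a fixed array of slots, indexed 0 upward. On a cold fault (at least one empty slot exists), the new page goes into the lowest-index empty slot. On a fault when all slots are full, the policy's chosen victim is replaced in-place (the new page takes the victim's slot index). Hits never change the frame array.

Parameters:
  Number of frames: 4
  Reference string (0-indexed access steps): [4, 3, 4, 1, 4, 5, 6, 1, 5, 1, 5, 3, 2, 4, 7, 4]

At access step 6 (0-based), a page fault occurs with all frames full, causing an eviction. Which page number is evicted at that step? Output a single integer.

Step 0: ref 4 -> FAULT, frames=[4,-,-,-]
Step 1: ref 3 -> FAULT, frames=[4,3,-,-]
Step 2: ref 4 -> HIT, frames=[4,3,-,-]
Step 3: ref 1 -> FAULT, frames=[4,3,1,-]
Step 4: ref 4 -> HIT, frames=[4,3,1,-]
Step 5: ref 5 -> FAULT, frames=[4,3,1,5]
Step 6: ref 6 -> FAULT, evict 4, frames=[6,3,1,5]
At step 6: evicted page 4

Answer: 4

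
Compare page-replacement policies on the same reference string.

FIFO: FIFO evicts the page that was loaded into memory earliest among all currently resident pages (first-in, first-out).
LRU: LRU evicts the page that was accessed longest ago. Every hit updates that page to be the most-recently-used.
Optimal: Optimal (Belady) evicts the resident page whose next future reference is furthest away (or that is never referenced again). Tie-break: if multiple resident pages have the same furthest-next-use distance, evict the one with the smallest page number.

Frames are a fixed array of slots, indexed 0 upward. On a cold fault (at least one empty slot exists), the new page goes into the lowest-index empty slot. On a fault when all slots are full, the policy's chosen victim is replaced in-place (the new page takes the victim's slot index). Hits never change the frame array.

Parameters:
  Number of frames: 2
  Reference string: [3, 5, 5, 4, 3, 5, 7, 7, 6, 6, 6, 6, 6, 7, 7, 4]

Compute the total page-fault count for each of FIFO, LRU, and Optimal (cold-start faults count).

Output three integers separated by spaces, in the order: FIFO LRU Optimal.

Answer: 8 8 7

Derivation:
--- FIFO ---
  step 0: ref 3 -> FAULT, frames=[3,-] (faults so far: 1)
  step 1: ref 5 -> FAULT, frames=[3,5] (faults so far: 2)
  step 2: ref 5 -> HIT, frames=[3,5] (faults so far: 2)
  step 3: ref 4 -> FAULT, evict 3, frames=[4,5] (faults so far: 3)
  step 4: ref 3 -> FAULT, evict 5, frames=[4,3] (faults so far: 4)
  step 5: ref 5 -> FAULT, evict 4, frames=[5,3] (faults so far: 5)
  step 6: ref 7 -> FAULT, evict 3, frames=[5,7] (faults so far: 6)
  step 7: ref 7 -> HIT, frames=[5,7] (faults so far: 6)
  step 8: ref 6 -> FAULT, evict 5, frames=[6,7] (faults so far: 7)
  step 9: ref 6 -> HIT, frames=[6,7] (faults so far: 7)
  step 10: ref 6 -> HIT, frames=[6,7] (faults so far: 7)
  step 11: ref 6 -> HIT, frames=[6,7] (faults so far: 7)
  step 12: ref 6 -> HIT, frames=[6,7] (faults so far: 7)
  step 13: ref 7 -> HIT, frames=[6,7] (faults so far: 7)
  step 14: ref 7 -> HIT, frames=[6,7] (faults so far: 7)
  step 15: ref 4 -> FAULT, evict 7, frames=[6,4] (faults so far: 8)
  FIFO total faults: 8
--- LRU ---
  step 0: ref 3 -> FAULT, frames=[3,-] (faults so far: 1)
  step 1: ref 5 -> FAULT, frames=[3,5] (faults so far: 2)
  step 2: ref 5 -> HIT, frames=[3,5] (faults so far: 2)
  step 3: ref 4 -> FAULT, evict 3, frames=[4,5] (faults so far: 3)
  step 4: ref 3 -> FAULT, evict 5, frames=[4,3] (faults so far: 4)
  step 5: ref 5 -> FAULT, evict 4, frames=[5,3] (faults so far: 5)
  step 6: ref 7 -> FAULT, evict 3, frames=[5,7] (faults so far: 6)
  step 7: ref 7 -> HIT, frames=[5,7] (faults so far: 6)
  step 8: ref 6 -> FAULT, evict 5, frames=[6,7] (faults so far: 7)
  step 9: ref 6 -> HIT, frames=[6,7] (faults so far: 7)
  step 10: ref 6 -> HIT, frames=[6,7] (faults so far: 7)
  step 11: ref 6 -> HIT, frames=[6,7] (faults so far: 7)
  step 12: ref 6 -> HIT, frames=[6,7] (faults so far: 7)
  step 13: ref 7 -> HIT, frames=[6,7] (faults so far: 7)
  step 14: ref 7 -> HIT, frames=[6,7] (faults so far: 7)
  step 15: ref 4 -> FAULT, evict 6, frames=[4,7] (faults so far: 8)
  LRU total faults: 8
--- Optimal ---
  step 0: ref 3 -> FAULT, frames=[3,-] (faults so far: 1)
  step 1: ref 5 -> FAULT, frames=[3,5] (faults so far: 2)
  step 2: ref 5 -> HIT, frames=[3,5] (faults so far: 2)
  step 3: ref 4 -> FAULT, evict 5, frames=[3,4] (faults so far: 3)
  step 4: ref 3 -> HIT, frames=[3,4] (faults so far: 3)
  step 5: ref 5 -> FAULT, evict 3, frames=[5,4] (faults so far: 4)
  step 6: ref 7 -> FAULT, evict 5, frames=[7,4] (faults so far: 5)
  step 7: ref 7 -> HIT, frames=[7,4] (faults so far: 5)
  step 8: ref 6 -> FAULT, evict 4, frames=[7,6] (faults so far: 6)
  step 9: ref 6 -> HIT, frames=[7,6] (faults so far: 6)
  step 10: ref 6 -> HIT, frames=[7,6] (faults so far: 6)
  step 11: ref 6 -> HIT, frames=[7,6] (faults so far: 6)
  step 12: ref 6 -> HIT, frames=[7,6] (faults so far: 6)
  step 13: ref 7 -> HIT, frames=[7,6] (faults so far: 6)
  step 14: ref 7 -> HIT, frames=[7,6] (faults so far: 6)
  step 15: ref 4 -> FAULT, evict 6, frames=[7,4] (faults so far: 7)
  Optimal total faults: 7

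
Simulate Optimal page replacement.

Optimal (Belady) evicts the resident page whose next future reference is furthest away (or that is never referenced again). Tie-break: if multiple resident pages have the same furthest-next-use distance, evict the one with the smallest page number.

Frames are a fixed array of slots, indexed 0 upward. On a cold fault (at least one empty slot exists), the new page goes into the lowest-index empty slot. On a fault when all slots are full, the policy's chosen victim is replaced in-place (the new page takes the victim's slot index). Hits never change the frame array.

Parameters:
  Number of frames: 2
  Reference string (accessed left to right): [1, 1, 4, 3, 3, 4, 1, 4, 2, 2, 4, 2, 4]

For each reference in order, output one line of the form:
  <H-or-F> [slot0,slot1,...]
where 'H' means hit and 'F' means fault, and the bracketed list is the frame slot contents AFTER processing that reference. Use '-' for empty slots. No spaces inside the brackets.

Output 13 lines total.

F [1,-]
H [1,-]
F [1,4]
F [3,4]
H [3,4]
H [3,4]
F [1,4]
H [1,4]
F [2,4]
H [2,4]
H [2,4]
H [2,4]
H [2,4]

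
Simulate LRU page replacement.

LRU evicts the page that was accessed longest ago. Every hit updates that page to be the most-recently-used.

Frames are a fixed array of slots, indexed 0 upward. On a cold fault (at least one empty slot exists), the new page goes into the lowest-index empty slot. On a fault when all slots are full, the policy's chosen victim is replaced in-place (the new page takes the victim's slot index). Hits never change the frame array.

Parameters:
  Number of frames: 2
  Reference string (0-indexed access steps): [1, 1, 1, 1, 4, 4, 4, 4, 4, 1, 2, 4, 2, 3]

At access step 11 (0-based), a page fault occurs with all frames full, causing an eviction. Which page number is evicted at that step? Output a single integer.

Step 0: ref 1 -> FAULT, frames=[1,-]
Step 1: ref 1 -> HIT, frames=[1,-]
Step 2: ref 1 -> HIT, frames=[1,-]
Step 3: ref 1 -> HIT, frames=[1,-]
Step 4: ref 4 -> FAULT, frames=[1,4]
Step 5: ref 4 -> HIT, frames=[1,4]
Step 6: ref 4 -> HIT, frames=[1,4]
Step 7: ref 4 -> HIT, frames=[1,4]
Step 8: ref 4 -> HIT, frames=[1,4]
Step 9: ref 1 -> HIT, frames=[1,4]
Step 10: ref 2 -> FAULT, evict 4, frames=[1,2]
Step 11: ref 4 -> FAULT, evict 1, frames=[4,2]
At step 11: evicted page 1

Answer: 1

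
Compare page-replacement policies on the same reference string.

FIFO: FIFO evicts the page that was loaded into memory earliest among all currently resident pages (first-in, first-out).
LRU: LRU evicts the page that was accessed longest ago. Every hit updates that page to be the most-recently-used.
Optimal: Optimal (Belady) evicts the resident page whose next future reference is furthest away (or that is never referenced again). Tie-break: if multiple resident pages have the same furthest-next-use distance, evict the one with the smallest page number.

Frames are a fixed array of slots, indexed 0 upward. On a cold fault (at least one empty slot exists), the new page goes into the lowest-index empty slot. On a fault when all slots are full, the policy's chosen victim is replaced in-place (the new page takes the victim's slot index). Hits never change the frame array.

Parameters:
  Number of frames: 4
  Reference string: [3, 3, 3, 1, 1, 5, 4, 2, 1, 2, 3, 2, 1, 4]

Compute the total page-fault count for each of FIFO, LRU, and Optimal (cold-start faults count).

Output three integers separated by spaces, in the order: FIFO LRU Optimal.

Answer: 7 6 5

Derivation:
--- FIFO ---
  step 0: ref 3 -> FAULT, frames=[3,-,-,-] (faults so far: 1)
  step 1: ref 3 -> HIT, frames=[3,-,-,-] (faults so far: 1)
  step 2: ref 3 -> HIT, frames=[3,-,-,-] (faults so far: 1)
  step 3: ref 1 -> FAULT, frames=[3,1,-,-] (faults so far: 2)
  step 4: ref 1 -> HIT, frames=[3,1,-,-] (faults so far: 2)
  step 5: ref 5 -> FAULT, frames=[3,1,5,-] (faults so far: 3)
  step 6: ref 4 -> FAULT, frames=[3,1,5,4] (faults so far: 4)
  step 7: ref 2 -> FAULT, evict 3, frames=[2,1,5,4] (faults so far: 5)
  step 8: ref 1 -> HIT, frames=[2,1,5,4] (faults so far: 5)
  step 9: ref 2 -> HIT, frames=[2,1,5,4] (faults so far: 5)
  step 10: ref 3 -> FAULT, evict 1, frames=[2,3,5,4] (faults so far: 6)
  step 11: ref 2 -> HIT, frames=[2,3,5,4] (faults so far: 6)
  step 12: ref 1 -> FAULT, evict 5, frames=[2,3,1,4] (faults so far: 7)
  step 13: ref 4 -> HIT, frames=[2,3,1,4] (faults so far: 7)
  FIFO total faults: 7
--- LRU ---
  step 0: ref 3 -> FAULT, frames=[3,-,-,-] (faults so far: 1)
  step 1: ref 3 -> HIT, frames=[3,-,-,-] (faults so far: 1)
  step 2: ref 3 -> HIT, frames=[3,-,-,-] (faults so far: 1)
  step 3: ref 1 -> FAULT, frames=[3,1,-,-] (faults so far: 2)
  step 4: ref 1 -> HIT, frames=[3,1,-,-] (faults so far: 2)
  step 5: ref 5 -> FAULT, frames=[3,1,5,-] (faults so far: 3)
  step 6: ref 4 -> FAULT, frames=[3,1,5,4] (faults so far: 4)
  step 7: ref 2 -> FAULT, evict 3, frames=[2,1,5,4] (faults so far: 5)
  step 8: ref 1 -> HIT, frames=[2,1,5,4] (faults so far: 5)
  step 9: ref 2 -> HIT, frames=[2,1,5,4] (faults so far: 5)
  step 10: ref 3 -> FAULT, evict 5, frames=[2,1,3,4] (faults so far: 6)
  step 11: ref 2 -> HIT, frames=[2,1,3,4] (faults so far: 6)
  step 12: ref 1 -> HIT, frames=[2,1,3,4] (faults so far: 6)
  step 13: ref 4 -> HIT, frames=[2,1,3,4] (faults so far: 6)
  LRU total faults: 6
--- Optimal ---
  step 0: ref 3 -> FAULT, frames=[3,-,-,-] (faults so far: 1)
  step 1: ref 3 -> HIT, frames=[3,-,-,-] (faults so far: 1)
  step 2: ref 3 -> HIT, frames=[3,-,-,-] (faults so far: 1)
  step 3: ref 1 -> FAULT, frames=[3,1,-,-] (faults so far: 2)
  step 4: ref 1 -> HIT, frames=[3,1,-,-] (faults so far: 2)
  step 5: ref 5 -> FAULT, frames=[3,1,5,-] (faults so far: 3)
  step 6: ref 4 -> FAULT, frames=[3,1,5,4] (faults so far: 4)
  step 7: ref 2 -> FAULT, evict 5, frames=[3,1,2,4] (faults so far: 5)
  step 8: ref 1 -> HIT, frames=[3,1,2,4] (faults so far: 5)
  step 9: ref 2 -> HIT, frames=[3,1,2,4] (faults so far: 5)
  step 10: ref 3 -> HIT, frames=[3,1,2,4] (faults so far: 5)
  step 11: ref 2 -> HIT, frames=[3,1,2,4] (faults so far: 5)
  step 12: ref 1 -> HIT, frames=[3,1,2,4] (faults so far: 5)
  step 13: ref 4 -> HIT, frames=[3,1,2,4] (faults so far: 5)
  Optimal total faults: 5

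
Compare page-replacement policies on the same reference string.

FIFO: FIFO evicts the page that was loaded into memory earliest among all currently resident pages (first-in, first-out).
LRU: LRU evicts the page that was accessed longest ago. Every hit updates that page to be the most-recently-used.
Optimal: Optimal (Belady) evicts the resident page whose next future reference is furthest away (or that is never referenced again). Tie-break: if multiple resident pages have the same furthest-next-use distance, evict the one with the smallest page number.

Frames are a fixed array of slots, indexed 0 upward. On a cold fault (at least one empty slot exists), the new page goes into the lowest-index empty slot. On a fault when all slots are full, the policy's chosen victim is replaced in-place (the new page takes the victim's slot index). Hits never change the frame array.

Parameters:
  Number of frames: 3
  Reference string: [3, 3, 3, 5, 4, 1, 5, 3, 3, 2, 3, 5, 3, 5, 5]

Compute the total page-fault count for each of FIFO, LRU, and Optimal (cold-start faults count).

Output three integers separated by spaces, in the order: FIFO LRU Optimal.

Answer: 7 6 5

Derivation:
--- FIFO ---
  step 0: ref 3 -> FAULT, frames=[3,-,-] (faults so far: 1)
  step 1: ref 3 -> HIT, frames=[3,-,-] (faults so far: 1)
  step 2: ref 3 -> HIT, frames=[3,-,-] (faults so far: 1)
  step 3: ref 5 -> FAULT, frames=[3,5,-] (faults so far: 2)
  step 4: ref 4 -> FAULT, frames=[3,5,4] (faults so far: 3)
  step 5: ref 1 -> FAULT, evict 3, frames=[1,5,4] (faults so far: 4)
  step 6: ref 5 -> HIT, frames=[1,5,4] (faults so far: 4)
  step 7: ref 3 -> FAULT, evict 5, frames=[1,3,4] (faults so far: 5)
  step 8: ref 3 -> HIT, frames=[1,3,4] (faults so far: 5)
  step 9: ref 2 -> FAULT, evict 4, frames=[1,3,2] (faults so far: 6)
  step 10: ref 3 -> HIT, frames=[1,3,2] (faults so far: 6)
  step 11: ref 5 -> FAULT, evict 1, frames=[5,3,2] (faults so far: 7)
  step 12: ref 3 -> HIT, frames=[5,3,2] (faults so far: 7)
  step 13: ref 5 -> HIT, frames=[5,3,2] (faults so far: 7)
  step 14: ref 5 -> HIT, frames=[5,3,2] (faults so far: 7)
  FIFO total faults: 7
--- LRU ---
  step 0: ref 3 -> FAULT, frames=[3,-,-] (faults so far: 1)
  step 1: ref 3 -> HIT, frames=[3,-,-] (faults so far: 1)
  step 2: ref 3 -> HIT, frames=[3,-,-] (faults so far: 1)
  step 3: ref 5 -> FAULT, frames=[3,5,-] (faults so far: 2)
  step 4: ref 4 -> FAULT, frames=[3,5,4] (faults so far: 3)
  step 5: ref 1 -> FAULT, evict 3, frames=[1,5,4] (faults so far: 4)
  step 6: ref 5 -> HIT, frames=[1,5,4] (faults so far: 4)
  step 7: ref 3 -> FAULT, evict 4, frames=[1,5,3] (faults so far: 5)
  step 8: ref 3 -> HIT, frames=[1,5,3] (faults so far: 5)
  step 9: ref 2 -> FAULT, evict 1, frames=[2,5,3] (faults so far: 6)
  step 10: ref 3 -> HIT, frames=[2,5,3] (faults so far: 6)
  step 11: ref 5 -> HIT, frames=[2,5,3] (faults so far: 6)
  step 12: ref 3 -> HIT, frames=[2,5,3] (faults so far: 6)
  step 13: ref 5 -> HIT, frames=[2,5,3] (faults so far: 6)
  step 14: ref 5 -> HIT, frames=[2,5,3] (faults so far: 6)
  LRU total faults: 6
--- Optimal ---
  step 0: ref 3 -> FAULT, frames=[3,-,-] (faults so far: 1)
  step 1: ref 3 -> HIT, frames=[3,-,-] (faults so far: 1)
  step 2: ref 3 -> HIT, frames=[3,-,-] (faults so far: 1)
  step 3: ref 5 -> FAULT, frames=[3,5,-] (faults so far: 2)
  step 4: ref 4 -> FAULT, frames=[3,5,4] (faults so far: 3)
  step 5: ref 1 -> FAULT, evict 4, frames=[3,5,1] (faults so far: 4)
  step 6: ref 5 -> HIT, frames=[3,5,1] (faults so far: 4)
  step 7: ref 3 -> HIT, frames=[3,5,1] (faults so far: 4)
  step 8: ref 3 -> HIT, frames=[3,5,1] (faults so far: 4)
  step 9: ref 2 -> FAULT, evict 1, frames=[3,5,2] (faults so far: 5)
  step 10: ref 3 -> HIT, frames=[3,5,2] (faults so far: 5)
  step 11: ref 5 -> HIT, frames=[3,5,2] (faults so far: 5)
  step 12: ref 3 -> HIT, frames=[3,5,2] (faults so far: 5)
  step 13: ref 5 -> HIT, frames=[3,5,2] (faults so far: 5)
  step 14: ref 5 -> HIT, frames=[3,5,2] (faults so far: 5)
  Optimal total faults: 5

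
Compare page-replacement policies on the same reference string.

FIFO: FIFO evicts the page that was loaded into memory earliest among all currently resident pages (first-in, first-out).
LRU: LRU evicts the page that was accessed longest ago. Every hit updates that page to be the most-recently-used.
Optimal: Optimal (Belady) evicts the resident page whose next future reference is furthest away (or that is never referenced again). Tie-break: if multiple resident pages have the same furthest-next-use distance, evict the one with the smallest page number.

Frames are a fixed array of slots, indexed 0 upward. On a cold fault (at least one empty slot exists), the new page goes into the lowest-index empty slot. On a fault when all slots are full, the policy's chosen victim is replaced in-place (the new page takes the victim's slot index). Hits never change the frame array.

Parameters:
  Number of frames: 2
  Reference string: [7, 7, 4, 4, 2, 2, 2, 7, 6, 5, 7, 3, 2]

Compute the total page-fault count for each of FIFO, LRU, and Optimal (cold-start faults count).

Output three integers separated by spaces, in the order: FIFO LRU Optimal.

--- FIFO ---
  step 0: ref 7 -> FAULT, frames=[7,-] (faults so far: 1)
  step 1: ref 7 -> HIT, frames=[7,-] (faults so far: 1)
  step 2: ref 4 -> FAULT, frames=[7,4] (faults so far: 2)
  step 3: ref 4 -> HIT, frames=[7,4] (faults so far: 2)
  step 4: ref 2 -> FAULT, evict 7, frames=[2,4] (faults so far: 3)
  step 5: ref 2 -> HIT, frames=[2,4] (faults so far: 3)
  step 6: ref 2 -> HIT, frames=[2,4] (faults so far: 3)
  step 7: ref 7 -> FAULT, evict 4, frames=[2,7] (faults so far: 4)
  step 8: ref 6 -> FAULT, evict 2, frames=[6,7] (faults so far: 5)
  step 9: ref 5 -> FAULT, evict 7, frames=[6,5] (faults so far: 6)
  step 10: ref 7 -> FAULT, evict 6, frames=[7,5] (faults so far: 7)
  step 11: ref 3 -> FAULT, evict 5, frames=[7,3] (faults so far: 8)
  step 12: ref 2 -> FAULT, evict 7, frames=[2,3] (faults so far: 9)
  FIFO total faults: 9
--- LRU ---
  step 0: ref 7 -> FAULT, frames=[7,-] (faults so far: 1)
  step 1: ref 7 -> HIT, frames=[7,-] (faults so far: 1)
  step 2: ref 4 -> FAULT, frames=[7,4] (faults so far: 2)
  step 3: ref 4 -> HIT, frames=[7,4] (faults so far: 2)
  step 4: ref 2 -> FAULT, evict 7, frames=[2,4] (faults so far: 3)
  step 5: ref 2 -> HIT, frames=[2,4] (faults so far: 3)
  step 6: ref 2 -> HIT, frames=[2,4] (faults so far: 3)
  step 7: ref 7 -> FAULT, evict 4, frames=[2,7] (faults so far: 4)
  step 8: ref 6 -> FAULT, evict 2, frames=[6,7] (faults so far: 5)
  step 9: ref 5 -> FAULT, evict 7, frames=[6,5] (faults so far: 6)
  step 10: ref 7 -> FAULT, evict 6, frames=[7,5] (faults so far: 7)
  step 11: ref 3 -> FAULT, evict 5, frames=[7,3] (faults so far: 8)
  step 12: ref 2 -> FAULT, evict 7, frames=[2,3] (faults so far: 9)
  LRU total faults: 9
--- Optimal ---
  step 0: ref 7 -> FAULT, frames=[7,-] (faults so far: 1)
  step 1: ref 7 -> HIT, frames=[7,-] (faults so far: 1)
  step 2: ref 4 -> FAULT, frames=[7,4] (faults so far: 2)
  step 3: ref 4 -> HIT, frames=[7,4] (faults so far: 2)
  step 4: ref 2 -> FAULT, evict 4, frames=[7,2] (faults so far: 3)
  step 5: ref 2 -> HIT, frames=[7,2] (faults so far: 3)
  step 6: ref 2 -> HIT, frames=[7,2] (faults so far: 3)
  step 7: ref 7 -> HIT, frames=[7,2] (faults so far: 3)
  step 8: ref 6 -> FAULT, evict 2, frames=[7,6] (faults so far: 4)
  step 9: ref 5 -> FAULT, evict 6, frames=[7,5] (faults so far: 5)
  step 10: ref 7 -> HIT, frames=[7,5] (faults so far: 5)
  step 11: ref 3 -> FAULT, evict 5, frames=[7,3] (faults so far: 6)
  step 12: ref 2 -> FAULT, evict 3, frames=[7,2] (faults so far: 7)
  Optimal total faults: 7

Answer: 9 9 7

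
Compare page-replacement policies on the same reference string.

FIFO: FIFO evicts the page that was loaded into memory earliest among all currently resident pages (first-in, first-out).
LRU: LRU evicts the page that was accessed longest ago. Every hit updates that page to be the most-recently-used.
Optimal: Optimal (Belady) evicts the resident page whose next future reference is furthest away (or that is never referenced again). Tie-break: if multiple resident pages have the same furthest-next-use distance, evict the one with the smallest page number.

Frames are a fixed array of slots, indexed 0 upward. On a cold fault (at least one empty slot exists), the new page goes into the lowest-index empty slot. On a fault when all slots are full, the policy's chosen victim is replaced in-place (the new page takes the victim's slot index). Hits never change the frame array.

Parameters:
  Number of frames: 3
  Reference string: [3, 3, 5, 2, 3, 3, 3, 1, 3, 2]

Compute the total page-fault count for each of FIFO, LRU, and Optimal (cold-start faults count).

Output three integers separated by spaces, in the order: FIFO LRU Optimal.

Answer: 5 4 4

Derivation:
--- FIFO ---
  step 0: ref 3 -> FAULT, frames=[3,-,-] (faults so far: 1)
  step 1: ref 3 -> HIT, frames=[3,-,-] (faults so far: 1)
  step 2: ref 5 -> FAULT, frames=[3,5,-] (faults so far: 2)
  step 3: ref 2 -> FAULT, frames=[3,5,2] (faults so far: 3)
  step 4: ref 3 -> HIT, frames=[3,5,2] (faults so far: 3)
  step 5: ref 3 -> HIT, frames=[3,5,2] (faults so far: 3)
  step 6: ref 3 -> HIT, frames=[3,5,2] (faults so far: 3)
  step 7: ref 1 -> FAULT, evict 3, frames=[1,5,2] (faults so far: 4)
  step 8: ref 3 -> FAULT, evict 5, frames=[1,3,2] (faults so far: 5)
  step 9: ref 2 -> HIT, frames=[1,3,2] (faults so far: 5)
  FIFO total faults: 5
--- LRU ---
  step 0: ref 3 -> FAULT, frames=[3,-,-] (faults so far: 1)
  step 1: ref 3 -> HIT, frames=[3,-,-] (faults so far: 1)
  step 2: ref 5 -> FAULT, frames=[3,5,-] (faults so far: 2)
  step 3: ref 2 -> FAULT, frames=[3,5,2] (faults so far: 3)
  step 4: ref 3 -> HIT, frames=[3,5,2] (faults so far: 3)
  step 5: ref 3 -> HIT, frames=[3,5,2] (faults so far: 3)
  step 6: ref 3 -> HIT, frames=[3,5,2] (faults so far: 3)
  step 7: ref 1 -> FAULT, evict 5, frames=[3,1,2] (faults so far: 4)
  step 8: ref 3 -> HIT, frames=[3,1,2] (faults so far: 4)
  step 9: ref 2 -> HIT, frames=[3,1,2] (faults so far: 4)
  LRU total faults: 4
--- Optimal ---
  step 0: ref 3 -> FAULT, frames=[3,-,-] (faults so far: 1)
  step 1: ref 3 -> HIT, frames=[3,-,-] (faults so far: 1)
  step 2: ref 5 -> FAULT, frames=[3,5,-] (faults so far: 2)
  step 3: ref 2 -> FAULT, frames=[3,5,2] (faults so far: 3)
  step 4: ref 3 -> HIT, frames=[3,5,2] (faults so far: 3)
  step 5: ref 3 -> HIT, frames=[3,5,2] (faults so far: 3)
  step 6: ref 3 -> HIT, frames=[3,5,2] (faults so far: 3)
  step 7: ref 1 -> FAULT, evict 5, frames=[3,1,2] (faults so far: 4)
  step 8: ref 3 -> HIT, frames=[3,1,2] (faults so far: 4)
  step 9: ref 2 -> HIT, frames=[3,1,2] (faults so far: 4)
  Optimal total faults: 4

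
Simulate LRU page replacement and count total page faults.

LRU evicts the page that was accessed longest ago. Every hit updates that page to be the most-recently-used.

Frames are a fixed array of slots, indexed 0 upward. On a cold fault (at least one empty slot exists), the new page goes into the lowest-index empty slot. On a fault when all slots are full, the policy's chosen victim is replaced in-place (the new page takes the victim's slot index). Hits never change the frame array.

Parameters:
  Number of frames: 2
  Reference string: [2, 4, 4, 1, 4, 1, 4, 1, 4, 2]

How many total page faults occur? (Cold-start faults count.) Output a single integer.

Step 0: ref 2 → FAULT, frames=[2,-]
Step 1: ref 4 → FAULT, frames=[2,4]
Step 2: ref 4 → HIT, frames=[2,4]
Step 3: ref 1 → FAULT (evict 2), frames=[1,4]
Step 4: ref 4 → HIT, frames=[1,4]
Step 5: ref 1 → HIT, frames=[1,4]
Step 6: ref 4 → HIT, frames=[1,4]
Step 7: ref 1 → HIT, frames=[1,4]
Step 8: ref 4 → HIT, frames=[1,4]
Step 9: ref 2 → FAULT (evict 1), frames=[2,4]
Total faults: 4

Answer: 4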